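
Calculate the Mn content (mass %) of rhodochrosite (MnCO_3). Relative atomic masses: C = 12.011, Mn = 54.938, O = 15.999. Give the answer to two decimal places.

Molar mass of MnCO_3: 1·54.938 + 1·12.011 + 3·15.999 = 114.946 g/mol.
Mass of Mn per formula unit: 1 × 54.938 = 54.938 g.
Weight fraction Mn = 54.938 / 114.946 = 0.4779.

47.79 mass %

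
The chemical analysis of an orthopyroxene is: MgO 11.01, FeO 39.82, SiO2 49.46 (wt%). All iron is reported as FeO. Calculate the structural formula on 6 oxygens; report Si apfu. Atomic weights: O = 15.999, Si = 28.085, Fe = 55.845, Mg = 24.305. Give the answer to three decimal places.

1.997 Si apfu

11.01 wt% MgO ÷ 40.304 g/mol = 0.27317 mol, giving 0.27317 Mg and 0.27317 O.
39.82 wt% FeO ÷ 71.844 g/mol = 0.55426 mol, giving 0.55426 Fe and 0.55426 O.
49.46 wt% SiO2 ÷ 60.083 g/mol = 0.82319 mol, giving 0.82319 Si and 1.64638 O.
Oxygen sums to 2.47381; scaling by 6/2.47381 = 2.42541 puts the formula on 6 O.
Si: 0.82319 × 2.42541 = 1.997 atoms per formula unit.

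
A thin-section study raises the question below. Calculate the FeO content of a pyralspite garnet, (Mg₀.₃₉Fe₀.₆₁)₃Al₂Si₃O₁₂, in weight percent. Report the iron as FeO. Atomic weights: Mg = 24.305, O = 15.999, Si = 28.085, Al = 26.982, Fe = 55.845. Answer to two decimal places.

28.53 wt%

Formula mass = 460.840 g/mol.
1.83 Fe → 1.8300 mol FeO per formula unit; M(FeO) = 71.844, so FeO mass = 131.475 g.
131.475/460.840 × 100 = 28.53 wt%.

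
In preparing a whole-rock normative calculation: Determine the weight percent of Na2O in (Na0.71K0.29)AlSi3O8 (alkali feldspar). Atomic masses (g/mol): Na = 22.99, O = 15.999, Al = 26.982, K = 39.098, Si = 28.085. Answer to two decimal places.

8.24 wt%

Molar mass of (Na0.71K0.29)AlSi3O8 = 0.71·22.99 + 0.29·39.098 + 1·26.982 + 3·28.085 + 8·15.999 = 266.890 g/mol.
Each formula unit contains 0.71 Na, equivalent to 0.71/2 = 0.3550 mol Na2O.
M(Na2O) = 2×22.99 + 1×15.999 = 61.979 g/mol.
Mass of Na2O per formula unit = 0.3550 × 61.979 = 22.003 g.
Na2O wt% = 22.003 / 266.890 × 100 = 8.24%.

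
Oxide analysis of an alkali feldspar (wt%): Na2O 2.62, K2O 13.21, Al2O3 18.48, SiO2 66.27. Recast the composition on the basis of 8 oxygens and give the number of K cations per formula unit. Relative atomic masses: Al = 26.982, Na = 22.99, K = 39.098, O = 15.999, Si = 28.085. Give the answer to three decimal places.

0.765 K apfu

Na2O (M=61.979): mol = 0.04227; Na = 0.08454, O = 0.04227.
K2O (M=94.195): mol = 0.14024; K = 0.28048, O = 0.14024.
Al2O3 (M=101.961): mol = 0.18125; Al = 0.36250, O = 0.54375.
SiO2 (M=60.083): mol = 1.10297; Si = 1.10297, O = 2.20594.
ΣO = 2.93220; factor = 8/ΣO = 2.72833.
K apfu = 0.28048 × 2.72833 = 0.765.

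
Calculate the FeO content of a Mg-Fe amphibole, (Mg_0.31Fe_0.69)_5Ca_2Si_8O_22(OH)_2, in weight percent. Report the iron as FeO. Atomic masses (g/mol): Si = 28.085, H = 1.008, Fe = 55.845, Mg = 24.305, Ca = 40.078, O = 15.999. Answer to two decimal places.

26.91 wt%

Molar mass of (Mg_0.31Fe_0.69)_5Ca_2Si_8O_22(OH)_2 = 1.55*24.305 + 3.45*55.845 + 2*40.078 + 8*28.085 + 24*15.999 + 2*1.008 = 921.166 g/mol.
Each formula unit contains 3.45 Fe, equivalent to 3.45/1 = 3.4500 mol FeO.
M(FeO) = 1×55.845 + 1×15.999 = 71.844 g/mol.
Mass of FeO per formula unit = 3.4500 × 71.844 = 247.862 g.
FeO wt% = 247.862 / 921.166 × 100 = 26.91%.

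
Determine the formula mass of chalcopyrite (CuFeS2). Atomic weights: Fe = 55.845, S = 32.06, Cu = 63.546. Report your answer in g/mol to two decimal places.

Cu: 1 × 63.546 = 63.5460
Fe: 1 × 55.845 = 55.8450
S: 2 × 32.06 = 64.1200
Summing the contributions gives the formula mass.

183.51 g/mol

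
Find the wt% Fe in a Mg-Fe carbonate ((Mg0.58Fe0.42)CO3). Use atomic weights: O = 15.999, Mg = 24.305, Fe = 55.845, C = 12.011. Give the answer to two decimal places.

24.04 mass %

Formula mass = 0.58×24.305 + 0.42×55.845 + 1×12.011 + 3×15.999 = 97.560 g/mol, of which 23.455 g is Fe.
So Fe makes up 23.455/97.560 = 0.2404 of the mass, i.e. 24.04%.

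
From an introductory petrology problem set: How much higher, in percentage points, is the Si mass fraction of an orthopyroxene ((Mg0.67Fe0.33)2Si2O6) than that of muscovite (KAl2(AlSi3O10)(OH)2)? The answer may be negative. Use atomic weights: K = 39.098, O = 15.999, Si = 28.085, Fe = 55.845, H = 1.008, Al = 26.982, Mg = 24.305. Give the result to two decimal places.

M((Mg0.67Fe0.33)2Si2O6) = 221.590 g/mol, so wt% Si = 56.170/221.590 × 100 = 25.35%.
M(KAl2(AlSi3O10)(OH)2) = 398.303 g/mol, so wt% Si = 84.255/398.303 × 100 = 21.15%.
25.35 − 21.15 = 4.20 pp.

4.20 percentage points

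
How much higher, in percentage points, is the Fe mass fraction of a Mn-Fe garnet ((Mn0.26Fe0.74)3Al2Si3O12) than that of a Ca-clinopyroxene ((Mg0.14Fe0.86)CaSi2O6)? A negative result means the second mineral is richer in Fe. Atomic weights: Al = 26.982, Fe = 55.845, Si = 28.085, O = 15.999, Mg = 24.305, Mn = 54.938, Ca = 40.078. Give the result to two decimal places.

5.23 percentage points

First mineral: 123.976 g Fe in 497.035 g formula = 24.94 wt% Fe.
Second mineral: 48.027 g Fe in 243.671 g formula = 19.71 wt% Fe.
24.94% − 19.71% gives a difference of 5.23 percentage points.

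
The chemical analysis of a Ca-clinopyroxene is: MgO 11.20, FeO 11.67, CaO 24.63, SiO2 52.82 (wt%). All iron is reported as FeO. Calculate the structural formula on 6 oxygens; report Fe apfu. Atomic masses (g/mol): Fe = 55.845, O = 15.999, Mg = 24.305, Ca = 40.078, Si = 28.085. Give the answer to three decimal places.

MgO: 11.20/40.304 = 0.27789 mol → 0.27789 mol Mg, 0.27789 mol O.
FeO: 11.67/71.844 = 0.16244 mol → 0.16244 mol Fe, 0.16244 mol O.
CaO: 24.63/56.077 = 0.43922 mol → 0.43922 mol Ca, 0.43922 mol O.
SiO2: 52.82/60.083 = 0.87912 mol → 0.87912 mol Si, 1.75824 mol O.
Total oxygen = 2.63779 mol. Normalization factor = 6/2.63779 = 2.27463.
Fe per 6 O = 0.16244 × 2.27463 = 0.369.

0.369 Fe apfu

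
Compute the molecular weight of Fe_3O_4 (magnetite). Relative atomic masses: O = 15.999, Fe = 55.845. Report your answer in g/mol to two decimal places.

231.53 g/mol

Fe: 3 × 55.845 = 167.5350
O: 4 × 15.999 = 63.9960
Summing the contributions gives the formula mass.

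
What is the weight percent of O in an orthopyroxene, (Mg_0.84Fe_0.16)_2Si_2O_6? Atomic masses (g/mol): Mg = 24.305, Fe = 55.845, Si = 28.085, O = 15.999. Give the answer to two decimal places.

45.52 wt%

Molar mass of (Mg_0.84Fe_0.16)_2Si_2O_6: 1.68·24.305 + 0.32·55.845 + 2·28.085 + 6·15.999 = 210.867 g/mol.
Mass of O per formula unit: 6 × 15.999 = 95.994 g.
Weight fraction O = 95.994 / 210.867 = 0.4552.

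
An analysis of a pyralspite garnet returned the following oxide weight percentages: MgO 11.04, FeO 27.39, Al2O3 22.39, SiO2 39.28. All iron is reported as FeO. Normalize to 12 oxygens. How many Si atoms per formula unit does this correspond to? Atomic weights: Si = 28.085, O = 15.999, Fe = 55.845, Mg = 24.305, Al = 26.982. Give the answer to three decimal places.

MgO: 11.04/40.304 = 0.27392 mol → 0.27392 mol Mg, 0.27392 mol O.
FeO: 27.39/71.844 = 0.38124 mol → 0.38124 mol Fe, 0.38124 mol O.
Al2O3: 22.39/101.961 = 0.21959 mol → 0.43918 mol Al, 0.65877 mol O.
SiO2: 39.28/60.083 = 0.65376 mol → 0.65376 mol Si, 1.30752 mol O.
Total oxygen = 2.62145 mol. Normalization factor = 12/2.62145 = 4.57762.
Si per 12 O = 0.65376 × 4.57762 = 2.993.

2.993 Si apfu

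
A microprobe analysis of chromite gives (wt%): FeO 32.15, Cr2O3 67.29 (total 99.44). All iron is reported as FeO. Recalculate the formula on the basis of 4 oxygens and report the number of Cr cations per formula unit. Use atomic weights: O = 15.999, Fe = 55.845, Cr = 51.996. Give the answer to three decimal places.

1.995 Cr apfu

32.15 wt% FeO ÷ 71.844 g/mol = 0.44750 mol, giving 0.44750 Fe and 0.44750 O.
67.29 wt% Cr2O3 ÷ 151.989 g/mol = 0.44273 mol, giving 0.88546 Cr and 1.32819 O.
Oxygen sums to 1.77569; scaling by 4/1.77569 = 2.25265 puts the formula on 4 O.
Cr: 0.88546 × 2.25265 = 1.995 atoms per formula unit.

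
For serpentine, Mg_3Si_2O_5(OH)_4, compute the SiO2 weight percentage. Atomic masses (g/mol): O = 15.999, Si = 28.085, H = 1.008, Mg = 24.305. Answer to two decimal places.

Formula mass = 277.108 g/mol.
2 Si → 2.0000 mol SiO2 per formula unit; M(SiO2) = 60.083, so SiO2 mass = 120.166 g.
120.166/277.108 × 100 = 43.36 wt%.

43.36 wt%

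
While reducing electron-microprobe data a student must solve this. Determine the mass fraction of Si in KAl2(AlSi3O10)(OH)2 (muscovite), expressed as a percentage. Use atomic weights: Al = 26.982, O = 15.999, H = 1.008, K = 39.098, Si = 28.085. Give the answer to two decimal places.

Formula mass = 1×39.098 + 3×26.982 + 3×28.085 + 12×15.999 + 2×1.008 = 398.303 g/mol, of which 84.255 g is Si.
So Si makes up 84.255/398.303 = 0.2115 of the mass, i.e. 21.15%.

21.15 weight percent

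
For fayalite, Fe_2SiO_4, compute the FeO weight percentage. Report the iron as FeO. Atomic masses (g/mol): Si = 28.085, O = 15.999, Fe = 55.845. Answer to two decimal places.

Formula mass = 203.771 g/mol.
2 Fe → 2.0000 mol FeO per formula unit; M(FeO) = 71.844, so FeO mass = 143.688 g.
143.688/203.771 × 100 = 70.51 wt%.

70.51 wt%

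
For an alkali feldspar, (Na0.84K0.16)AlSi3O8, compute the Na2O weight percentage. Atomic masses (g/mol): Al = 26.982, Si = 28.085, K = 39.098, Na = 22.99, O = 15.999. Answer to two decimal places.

Formula mass = 264.796 g/mol.
0.84 Na → 0.4200 mol Na2O per formula unit; M(Na2O) = 61.979, so Na2O mass = 26.031 g.
26.031/264.796 × 100 = 9.83 wt%.

9.83 wt%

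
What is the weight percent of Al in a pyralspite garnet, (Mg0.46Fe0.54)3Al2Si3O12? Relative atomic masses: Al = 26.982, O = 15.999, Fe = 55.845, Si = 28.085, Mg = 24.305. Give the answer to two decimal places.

11.88 wt%

Molar mass of (Mg0.46Fe0.54)3Al2Si3O12: 1.38·24.305 + 1.62·55.845 + 2·26.982 + 3·28.085 + 12·15.999 = 454.217 g/mol.
Mass of Al per formula unit: 2 × 26.982 = 53.964 g.
Weight fraction Al = 53.964 / 454.217 = 0.1188.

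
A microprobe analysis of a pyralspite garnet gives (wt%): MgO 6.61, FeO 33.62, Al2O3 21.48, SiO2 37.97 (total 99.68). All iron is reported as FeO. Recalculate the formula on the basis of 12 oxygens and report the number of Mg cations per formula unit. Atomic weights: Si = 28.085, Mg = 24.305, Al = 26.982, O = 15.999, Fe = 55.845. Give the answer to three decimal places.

MgO: 6.61/40.304 = 0.16400 mol → 0.16400 mol Mg, 0.16400 mol O.
FeO: 33.62/71.844 = 0.46796 mol → 0.46796 mol Fe, 0.46796 mol O.
Al2O3: 21.48/101.961 = 0.21067 mol → 0.42134 mol Al, 0.63201 mol O.
SiO2: 37.97/60.083 = 0.63196 mol → 0.63196 mol Si, 1.26392 mol O.
Total oxygen = 2.52789 mol. Normalization factor = 12/2.52789 = 4.74704.
Mg per 12 O = 0.16400 × 4.74704 = 0.779.

0.779 Mg apfu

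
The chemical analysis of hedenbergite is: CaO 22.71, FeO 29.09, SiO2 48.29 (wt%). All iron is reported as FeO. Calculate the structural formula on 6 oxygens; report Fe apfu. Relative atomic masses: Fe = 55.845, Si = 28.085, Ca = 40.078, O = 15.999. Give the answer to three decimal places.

22.71 wt% CaO ÷ 56.077 g/mol = 0.40498 mol, giving 0.40498 Ca and 0.40498 O.
29.09 wt% FeO ÷ 71.844 g/mol = 0.40491 mol, giving 0.40491 Fe and 0.40491 O.
48.29 wt% SiO2 ÷ 60.083 g/mol = 0.80372 mol, giving 0.80372 Si and 1.60744 O.
Oxygen sums to 2.41733; scaling by 6/2.41733 = 2.48208 puts the formula on 6 O.
Fe: 0.40491 × 2.48208 = 1.005 atoms per formula unit.

1.005 Fe apfu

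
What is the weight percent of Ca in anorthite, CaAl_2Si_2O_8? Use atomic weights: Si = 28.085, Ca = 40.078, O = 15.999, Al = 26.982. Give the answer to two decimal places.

Molar mass of CaAl_2Si_2O_8: 1×40.078 + 2×26.982 + 2×28.085 + 8×15.999 = 278.204 g/mol.
Mass of Ca per formula unit: 1 × 40.078 = 40.078 g.
Weight fraction Ca = 40.078 / 278.204 = 0.1441.

14.41 wt%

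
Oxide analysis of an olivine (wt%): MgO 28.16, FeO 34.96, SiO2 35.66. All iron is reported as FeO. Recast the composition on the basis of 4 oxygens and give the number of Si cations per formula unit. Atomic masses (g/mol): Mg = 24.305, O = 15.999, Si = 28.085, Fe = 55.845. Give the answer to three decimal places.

MgO: 28.16/40.304 = 0.69869 mol → 0.69869 mol Mg, 0.69869 mol O.
FeO: 34.96/71.844 = 0.48661 mol → 0.48661 mol Fe, 0.48661 mol O.
SiO2: 35.66/60.083 = 0.59351 mol → 0.59351 mol Si, 1.18702 mol O.
Total oxygen = 2.37232 mol. Normalization factor = 4/2.37232 = 1.68611.
Si per 4 O = 0.59351 × 1.68611 = 1.001.

1.001 Si apfu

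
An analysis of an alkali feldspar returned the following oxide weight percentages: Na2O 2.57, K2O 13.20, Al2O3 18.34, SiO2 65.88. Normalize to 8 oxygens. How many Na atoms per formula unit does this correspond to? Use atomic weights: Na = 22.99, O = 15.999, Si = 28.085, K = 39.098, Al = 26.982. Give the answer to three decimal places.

Na2O: 2.57/61.979 = 0.04147 mol → 0.08294 mol Na, 0.04147 mol O.
K2O: 13.20/94.195 = 0.14013 mol → 0.28026 mol K, 0.14013 mol O.
Al2O3: 18.34/101.961 = 0.17987 mol → 0.35974 mol Al, 0.53961 mol O.
SiO2: 65.88/60.083 = 1.09648 mol → 1.09648 mol Si, 2.19296 mol O.
Total oxygen = 2.91417 mol. Normalization factor = 8/2.91417 = 2.74521.
Na per 8 O = 0.08294 × 2.74521 = 0.228.

0.228 Na apfu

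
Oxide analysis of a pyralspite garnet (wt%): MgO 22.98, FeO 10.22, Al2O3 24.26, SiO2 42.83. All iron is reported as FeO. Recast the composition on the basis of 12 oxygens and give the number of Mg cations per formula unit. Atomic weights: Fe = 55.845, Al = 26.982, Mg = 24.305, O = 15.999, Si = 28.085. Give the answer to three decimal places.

2.399 Mg apfu

22.98 wt% MgO ÷ 40.304 g/mol = 0.57017 mol, giving 0.57017 Mg and 0.57017 O.
10.22 wt% FeO ÷ 71.844 g/mol = 0.14225 mol, giving 0.14225 Fe and 0.14225 O.
24.26 wt% Al2O3 ÷ 101.961 g/mol = 0.23793 mol, giving 0.47586 Al and 0.71379 O.
42.83 wt% SiO2 ÷ 60.083 g/mol = 0.71285 mol, giving 0.71285 Si and 1.42570 O.
Oxygen sums to 2.85191; scaling by 12/2.85191 = 4.20771 puts the formula on 12 O.
Mg: 0.57017 × 4.20771 = 2.399 atoms per formula unit.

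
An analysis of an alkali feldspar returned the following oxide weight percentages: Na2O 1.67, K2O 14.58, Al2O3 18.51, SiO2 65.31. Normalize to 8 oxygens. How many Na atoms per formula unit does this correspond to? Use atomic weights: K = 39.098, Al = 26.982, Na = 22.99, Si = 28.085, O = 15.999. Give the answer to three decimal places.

1.67 wt% Na2O ÷ 61.979 g/mol = 0.02694 mol, giving 0.05388 Na and 0.02694 O.
14.58 wt% K2O ÷ 94.195 g/mol = 0.15479 mol, giving 0.30958 K and 0.15479 O.
18.51 wt% Al2O3 ÷ 101.961 g/mol = 0.18154 mol, giving 0.36308 Al and 0.54462 O.
65.31 wt% SiO2 ÷ 60.083 g/mol = 1.08700 mol, giving 1.08700 Si and 2.17400 O.
Oxygen sums to 2.90035; scaling by 8/2.90035 = 2.75829 puts the formula on 8 O.
Na: 0.05388 × 2.75829 = 0.149 atoms per formula unit.

0.149 Na apfu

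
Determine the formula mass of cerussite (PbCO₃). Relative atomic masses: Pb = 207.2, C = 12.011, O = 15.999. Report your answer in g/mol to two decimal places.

M = 1(207.2) + 1(12.011) + 3(15.999)

267.21 g/mol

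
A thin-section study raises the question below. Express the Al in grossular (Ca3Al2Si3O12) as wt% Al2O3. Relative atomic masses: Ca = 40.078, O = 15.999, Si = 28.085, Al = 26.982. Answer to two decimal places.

22.64 wt%

Molar mass of Ca3Al2Si3O12 = 3·40.078 + 2·26.982 + 3·28.085 + 12·15.999 = 450.441 g/mol.
Each formula unit contains 2 Al, equivalent to 2/2 = 1.0000 mol Al2O3.
M(Al2O3) = 2×26.982 + 3×15.999 = 101.961 g/mol.
Mass of Al2O3 per formula unit = 1.0000 × 101.961 = 101.961 g.
Al2O3 wt% = 101.961 / 450.441 × 100 = 22.64%.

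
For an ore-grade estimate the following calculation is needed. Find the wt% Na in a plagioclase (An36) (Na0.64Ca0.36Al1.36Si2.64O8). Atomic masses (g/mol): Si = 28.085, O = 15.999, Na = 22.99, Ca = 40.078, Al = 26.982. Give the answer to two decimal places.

M(Na0.64Ca0.36Al1.36Si2.64O8) = 267.974 g/mol.
Na contributes 0.64 × 22.99 = 14.714 g per mole.
14.714/267.974 = 0.0549 → 5.49%.

5.49 mass %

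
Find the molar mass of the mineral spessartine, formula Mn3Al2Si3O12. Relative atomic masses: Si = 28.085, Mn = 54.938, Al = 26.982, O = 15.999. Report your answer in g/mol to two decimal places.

The formula mass is the sum 3(54.938) + 2(26.982) + 3(28.085) + 12(15.999).

495.02 g/mol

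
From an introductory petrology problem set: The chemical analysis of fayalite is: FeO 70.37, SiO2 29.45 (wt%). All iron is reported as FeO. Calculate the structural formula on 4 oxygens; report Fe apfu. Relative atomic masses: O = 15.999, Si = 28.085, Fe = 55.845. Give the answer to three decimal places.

1.999 Fe apfu

FeO (M=71.844): mol = 0.97948; Fe = 0.97948, O = 0.97948.
SiO2 (M=60.083): mol = 0.49016; Si = 0.49016, O = 0.98032.
ΣO = 1.95980; factor = 4/ΣO = 2.04102.
Fe apfu = 0.97948 × 2.04102 = 1.999.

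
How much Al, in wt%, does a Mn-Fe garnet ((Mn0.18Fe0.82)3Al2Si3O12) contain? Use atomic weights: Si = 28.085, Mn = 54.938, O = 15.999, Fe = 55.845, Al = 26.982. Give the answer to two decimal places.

M((Mn0.18Fe0.82)3Al2Si3O12) = 497.252 g/mol.
Al contributes 2 × 26.982 = 53.964 g per mole.
53.964/497.252 = 0.1085 → 10.85%.

10.85 wt%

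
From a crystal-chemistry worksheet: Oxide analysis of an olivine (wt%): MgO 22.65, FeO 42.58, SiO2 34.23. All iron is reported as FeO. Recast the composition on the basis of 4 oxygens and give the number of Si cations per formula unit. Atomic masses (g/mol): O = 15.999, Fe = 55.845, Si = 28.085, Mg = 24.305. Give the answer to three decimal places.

0.993 Si apfu

MgO (M=40.304): mol = 0.56198; Mg = 0.56198, O = 0.56198.
FeO (M=71.844): mol = 0.59267; Fe = 0.59267, O = 0.59267.
SiO2 (M=60.083): mol = 0.56971; Si = 0.56971, O = 1.13942.
ΣO = 2.29407; factor = 4/ΣO = 1.74363.
Si apfu = 0.56971 × 1.74363 = 0.993.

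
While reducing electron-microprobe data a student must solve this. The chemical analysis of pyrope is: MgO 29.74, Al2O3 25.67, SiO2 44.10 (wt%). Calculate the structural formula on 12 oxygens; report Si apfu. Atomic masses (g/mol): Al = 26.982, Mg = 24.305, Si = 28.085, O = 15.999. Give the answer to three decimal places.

MgO (M=40.304): mol = 0.73789; Mg = 0.73789, O = 0.73789.
Al2O3 (M=101.961): mol = 0.25176; Al = 0.50352, O = 0.75528.
SiO2 (M=60.083): mol = 0.73398; Si = 0.73398, O = 1.46796.
ΣO = 2.96113; factor = 12/ΣO = 4.05251.
Si apfu = 0.73398 × 4.05251 = 2.974.

2.974 Si apfu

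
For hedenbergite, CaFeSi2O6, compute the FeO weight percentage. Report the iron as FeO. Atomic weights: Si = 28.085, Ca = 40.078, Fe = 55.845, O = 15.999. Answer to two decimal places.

28.96 wt%

Molar mass of CaFeSi2O6 = 1×40.078 + 1×55.845 + 2×28.085 + 6×15.999 = 248.087 g/mol.
Each formula unit contains 1 Fe, equivalent to 1/1 = 1.0000 mol FeO.
M(FeO) = 1×55.845 + 1×15.999 = 71.844 g/mol.
Mass of FeO per formula unit = 1.0000 × 71.844 = 71.844 g.
FeO wt% = 71.844 / 248.087 × 100 = 28.96%.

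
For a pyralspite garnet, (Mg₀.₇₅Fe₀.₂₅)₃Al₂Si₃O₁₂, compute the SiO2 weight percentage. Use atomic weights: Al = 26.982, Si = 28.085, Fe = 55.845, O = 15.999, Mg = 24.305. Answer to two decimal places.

42.23 wt%

M((Mg₀.₇₅Fe₀.₂₅)₃Al₂Si₃O₁₂) = 426.777 g/mol; M(SiO2) = 60.083 g/mol.
Moles SiO2 per formula unit = 3 Si ÷ 1 = 3.0000.
SiO2 fraction = (3.0000 × 60.083) / 426.777 = 180.249/426.777 = 0.4223.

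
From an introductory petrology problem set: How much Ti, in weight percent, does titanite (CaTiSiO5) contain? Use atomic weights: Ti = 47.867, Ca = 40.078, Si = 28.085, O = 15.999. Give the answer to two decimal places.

24.42 weight percent

M(CaTiSiO5) = 196.025 g/mol.
Ti contributes 1 × 47.867 = 47.867 g per mole.
47.867/196.025 = 0.2442 → 24.42%.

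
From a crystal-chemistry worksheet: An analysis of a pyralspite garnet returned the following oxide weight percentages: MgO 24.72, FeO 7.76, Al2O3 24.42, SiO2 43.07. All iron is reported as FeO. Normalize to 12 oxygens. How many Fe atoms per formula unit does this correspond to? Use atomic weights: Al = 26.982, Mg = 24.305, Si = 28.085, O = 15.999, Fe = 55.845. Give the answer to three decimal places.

0.451 Fe apfu

24.72 wt% MgO ÷ 40.304 g/mol = 0.61334 mol, giving 0.61334 Mg and 0.61334 O.
7.76 wt% FeO ÷ 71.844 g/mol = 0.10801 mol, giving 0.10801 Fe and 0.10801 O.
24.42 wt% Al2O3 ÷ 101.961 g/mol = 0.23950 mol, giving 0.47900 Al and 0.71850 O.
43.07 wt% SiO2 ÷ 60.083 g/mol = 0.71684 mol, giving 0.71684 Si and 1.43368 O.
Oxygen sums to 2.87353; scaling by 12/2.87353 = 4.17605 puts the formula on 12 O.
Fe: 0.10801 × 4.17605 = 0.451 atoms per formula unit.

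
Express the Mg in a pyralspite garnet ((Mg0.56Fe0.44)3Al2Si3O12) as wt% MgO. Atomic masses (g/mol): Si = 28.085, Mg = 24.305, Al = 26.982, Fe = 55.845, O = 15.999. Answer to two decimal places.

15.22 wt%

Molar mass of (Mg0.56Fe0.44)3Al2Si3O12 = 1.68×24.305 + 1.32×55.845 + 2×26.982 + 3×28.085 + 12×15.999 = 444.755 g/mol.
Each formula unit contains 1.68 Mg, equivalent to 1.68/1 = 1.6800 mol MgO.
M(MgO) = 1×24.305 + 1×15.999 = 40.304 g/mol.
Mass of MgO per formula unit = 1.6800 × 40.304 = 67.711 g.
MgO wt% = 67.711 / 444.755 × 100 = 15.22%.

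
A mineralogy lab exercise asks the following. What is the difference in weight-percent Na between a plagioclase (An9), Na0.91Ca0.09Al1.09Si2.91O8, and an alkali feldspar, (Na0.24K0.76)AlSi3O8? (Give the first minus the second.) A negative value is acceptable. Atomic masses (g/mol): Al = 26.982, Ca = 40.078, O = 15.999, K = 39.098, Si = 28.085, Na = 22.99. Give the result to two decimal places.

First mineral: 20.921 g Na in 263.658 g formula = 7.93 wt% Na.
Second mineral: 5.518 g Na in 274.461 g formula = 2.01 wt% Na.
7.93% − 2.01% gives a difference of 5.92 percentage points.

5.92 percentage points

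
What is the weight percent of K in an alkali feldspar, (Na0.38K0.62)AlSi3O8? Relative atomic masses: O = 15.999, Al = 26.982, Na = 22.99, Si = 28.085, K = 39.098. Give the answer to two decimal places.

Formula mass = 0.38*22.99 + 0.62*39.098 + 1*26.982 + 3*28.085 + 8*15.999 = 272.206 g/mol, of which 24.241 g is K.
So K makes up 24.241/272.206 = 0.0891 of the mass, i.e. 8.91%.

8.91 mass %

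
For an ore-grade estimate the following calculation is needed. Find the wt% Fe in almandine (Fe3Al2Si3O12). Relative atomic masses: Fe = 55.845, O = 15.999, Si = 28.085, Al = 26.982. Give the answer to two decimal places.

M(Fe3Al2Si3O12) = 497.742 g/mol.
Fe contributes 3 × 55.845 = 167.535 g per mole.
167.535/497.742 = 0.3366 → 33.66%.

33.66 wt%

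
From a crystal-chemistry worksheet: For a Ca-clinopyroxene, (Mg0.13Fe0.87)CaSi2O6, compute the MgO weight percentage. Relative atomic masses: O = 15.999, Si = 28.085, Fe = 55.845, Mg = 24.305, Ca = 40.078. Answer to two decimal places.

2.15 wt%

Formula mass = 243.987 g/mol.
0.13 Mg → 0.1300 mol MgO per formula unit; M(MgO) = 40.304, so MgO mass = 5.240 g.
5.240/243.987 × 100 = 2.15 wt%.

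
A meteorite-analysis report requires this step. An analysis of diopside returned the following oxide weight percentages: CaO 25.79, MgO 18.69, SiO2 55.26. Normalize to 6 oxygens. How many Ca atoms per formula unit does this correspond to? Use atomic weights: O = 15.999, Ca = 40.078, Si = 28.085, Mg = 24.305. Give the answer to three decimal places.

0.999 Ca apfu

25.79 wt% CaO ÷ 56.077 g/mol = 0.45990 mol, giving 0.45990 Ca and 0.45990 O.
18.69 wt% MgO ÷ 40.304 g/mol = 0.46373 mol, giving 0.46373 Mg and 0.46373 O.
55.26 wt% SiO2 ÷ 60.083 g/mol = 0.91973 mol, giving 0.91973 Si and 1.83946 O.
Oxygen sums to 2.76309; scaling by 6/2.76309 = 2.17148 puts the formula on 6 O.
Ca: 0.45990 × 2.17148 = 0.999 atoms per formula unit.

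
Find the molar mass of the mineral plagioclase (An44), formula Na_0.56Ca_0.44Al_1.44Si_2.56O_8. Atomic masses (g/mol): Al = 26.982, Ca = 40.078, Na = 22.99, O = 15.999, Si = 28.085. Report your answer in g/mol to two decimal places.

Na: 0.56 × 22.99 = 12.8744
Ca: 0.44 × 40.078 = 17.6343
Al: 1.44 × 26.982 = 38.8541
Si: 2.56 × 28.085 = 71.8976
O: 8 × 15.999 = 127.9920
Summing the contributions gives the formula mass.

269.25 g/mol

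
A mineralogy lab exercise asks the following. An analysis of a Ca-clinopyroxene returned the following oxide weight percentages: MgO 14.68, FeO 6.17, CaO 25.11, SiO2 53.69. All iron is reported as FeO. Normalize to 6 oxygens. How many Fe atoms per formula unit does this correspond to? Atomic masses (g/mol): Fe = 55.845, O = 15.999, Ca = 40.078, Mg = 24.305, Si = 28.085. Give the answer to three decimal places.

0.192 Fe apfu

MgO (M=40.304): mol = 0.36423; Mg = 0.36423, O = 0.36423.
FeO (M=71.844): mol = 0.08588; Fe = 0.08588, O = 0.08588.
CaO (M=56.077): mol = 0.44778; Ca = 0.44778, O = 0.44778.
SiO2 (M=60.083): mol = 0.89360; Si = 0.89360, O = 1.78720.
ΣO = 2.68509; factor = 6/ΣO = 2.23456.
Fe apfu = 0.08588 × 2.23456 = 0.192.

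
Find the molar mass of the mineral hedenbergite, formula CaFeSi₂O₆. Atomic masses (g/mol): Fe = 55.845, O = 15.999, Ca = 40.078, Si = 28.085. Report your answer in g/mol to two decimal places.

M = 1×40.078 + 1×55.845 + 2×28.085 + 6×15.999

248.09 g/mol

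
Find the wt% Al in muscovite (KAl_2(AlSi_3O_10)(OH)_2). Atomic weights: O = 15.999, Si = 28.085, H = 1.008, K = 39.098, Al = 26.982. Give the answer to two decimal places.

20.32 mass %

Formula mass = 1×39.098 + 3×26.982 + 3×28.085 + 12×15.999 + 2×1.008 = 398.303 g/mol, of which 80.946 g is Al.
So Al makes up 80.946/398.303 = 0.2032 of the mass, i.e. 20.32%.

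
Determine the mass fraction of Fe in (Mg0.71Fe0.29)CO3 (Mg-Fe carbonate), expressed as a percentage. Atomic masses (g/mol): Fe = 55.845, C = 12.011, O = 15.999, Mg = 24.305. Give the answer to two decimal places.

Formula mass = 0.71·24.305 + 0.29·55.845 + 1·12.011 + 3·15.999 = 93.460 g/mol, of which 16.195 g is Fe.
So Fe makes up 16.195/93.460 = 0.1733 of the mass, i.e. 17.33%.

17.33 weight percent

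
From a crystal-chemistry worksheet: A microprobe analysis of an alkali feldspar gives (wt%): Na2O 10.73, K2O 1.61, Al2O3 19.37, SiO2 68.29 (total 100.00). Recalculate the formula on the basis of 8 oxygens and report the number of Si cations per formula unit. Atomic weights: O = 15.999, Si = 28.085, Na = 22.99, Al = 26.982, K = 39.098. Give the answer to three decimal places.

2.998 Si apfu

Na2O (M=61.979): mol = 0.17312; Na = 0.34624, O = 0.17312.
K2O (M=94.195): mol = 0.01709; K = 0.03418, O = 0.01709.
Al2O3 (M=101.961): mol = 0.18997; Al = 0.37994, O = 0.56991.
SiO2 (M=60.083): mol = 1.13659; Si = 1.13659, O = 2.27318.
ΣO = 3.03330; factor = 8/ΣO = 2.63739.
Si apfu = 1.13659 × 2.63739 = 2.998.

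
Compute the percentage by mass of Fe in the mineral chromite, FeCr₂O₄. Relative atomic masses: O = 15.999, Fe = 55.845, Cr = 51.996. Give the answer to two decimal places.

24.95 weight percent

M(FeCr₂O₄) = 223.833 g/mol.
Fe contributes 1 × 55.845 = 55.845 g per mole.
55.845/223.833 = 0.2495 → 24.95%.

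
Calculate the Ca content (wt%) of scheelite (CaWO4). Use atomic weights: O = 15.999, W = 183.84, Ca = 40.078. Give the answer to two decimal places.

Formula mass = 1*40.078 + 1*183.84 + 4*15.999 = 287.914 g/mol, of which 40.078 g is Ca.
So Ca makes up 40.078/287.914 = 0.1392 of the mass, i.e. 13.92%.

13.92 wt%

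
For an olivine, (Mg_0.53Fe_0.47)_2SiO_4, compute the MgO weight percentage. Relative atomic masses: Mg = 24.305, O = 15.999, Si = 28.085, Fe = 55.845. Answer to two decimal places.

25.08 wt%

Molar mass of (Mg_0.53Fe_0.47)_2SiO_4 = 1.06*24.305 + 0.94*55.845 + 1*28.085 + 4*15.999 = 170.339 g/mol.
Each formula unit contains 1.06 Mg, equivalent to 1.06/1 = 1.0600 mol MgO.
M(MgO) = 1×24.305 + 1×15.999 = 40.304 g/mol.
Mass of MgO per formula unit = 1.0600 × 40.304 = 42.722 g.
MgO wt% = 42.722 / 170.339 × 100 = 25.08%.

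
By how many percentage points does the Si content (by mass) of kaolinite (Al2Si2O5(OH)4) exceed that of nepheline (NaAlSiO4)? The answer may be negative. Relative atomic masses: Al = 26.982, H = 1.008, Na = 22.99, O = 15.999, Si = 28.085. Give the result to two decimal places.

M(Al2Si2O5(OH)4) = 258.157 g/mol, so wt% Si = 56.170/258.157 × 100 = 21.76%.
M(NaAlSiO4) = 142.053 g/mol, so wt% Si = 28.085/142.053 × 100 = 19.77%.
21.76 − 19.77 = 1.99 pp.

1.99 percentage points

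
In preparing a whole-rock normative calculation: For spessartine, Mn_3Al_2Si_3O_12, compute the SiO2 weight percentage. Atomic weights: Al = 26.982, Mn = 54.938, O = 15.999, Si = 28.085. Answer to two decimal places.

Formula mass = 495.021 g/mol.
3 Si → 3.0000 mol SiO2 per formula unit; M(SiO2) = 60.083, so SiO2 mass = 180.249 g.
180.249/495.021 × 100 = 36.41 wt%.

36.41 wt%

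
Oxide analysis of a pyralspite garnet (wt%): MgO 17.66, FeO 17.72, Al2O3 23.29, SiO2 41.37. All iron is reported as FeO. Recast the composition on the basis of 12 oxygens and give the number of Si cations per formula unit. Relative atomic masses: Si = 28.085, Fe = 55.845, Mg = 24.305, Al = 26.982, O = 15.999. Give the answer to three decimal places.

MgO (M=40.304): mol = 0.43817; Mg = 0.43817, O = 0.43817.
FeO (M=71.844): mol = 0.24665; Fe = 0.24665, O = 0.24665.
Al2O3 (M=101.961): mol = 0.22842; Al = 0.45684, O = 0.68526.
SiO2 (M=60.083): mol = 0.68855; Si = 0.68855, O = 1.37710.
ΣO = 2.74718; factor = 12/ΣO = 4.36812.
Si apfu = 0.68855 × 4.36812 = 3.008.

3.008 Si apfu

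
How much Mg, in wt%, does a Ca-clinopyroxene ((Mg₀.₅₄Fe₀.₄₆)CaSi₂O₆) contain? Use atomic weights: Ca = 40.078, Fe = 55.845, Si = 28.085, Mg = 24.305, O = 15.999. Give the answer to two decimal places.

5.68 wt%

M((Mg₀.₅₄Fe₀.₄₆)CaSi₂O₆) = 231.055 g/mol.
Mg contributes 0.54 × 24.305 = 13.125 g per mole.
13.125/231.055 = 0.0568 → 5.68%.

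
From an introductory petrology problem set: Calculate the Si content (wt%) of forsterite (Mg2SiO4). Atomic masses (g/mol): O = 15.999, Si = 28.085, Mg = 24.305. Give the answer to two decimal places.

Formula mass = 2×24.305 + 1×28.085 + 4×15.999 = 140.691 g/mol, of which 28.085 g is Si.
So Si makes up 28.085/140.691 = 0.1996 of the mass, i.e. 19.96%.

19.96 wt%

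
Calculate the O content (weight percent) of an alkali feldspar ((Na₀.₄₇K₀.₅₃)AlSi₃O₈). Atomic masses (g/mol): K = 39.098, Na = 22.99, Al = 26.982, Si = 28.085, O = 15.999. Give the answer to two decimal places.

M((Na₀.₄₇K₀.₅₃)AlSi₃O₈) = 270.756 g/mol.
O contributes 8 × 15.999 = 127.992 g per mole.
127.992/270.756 = 0.4727 → 47.27%.

47.27 weight percent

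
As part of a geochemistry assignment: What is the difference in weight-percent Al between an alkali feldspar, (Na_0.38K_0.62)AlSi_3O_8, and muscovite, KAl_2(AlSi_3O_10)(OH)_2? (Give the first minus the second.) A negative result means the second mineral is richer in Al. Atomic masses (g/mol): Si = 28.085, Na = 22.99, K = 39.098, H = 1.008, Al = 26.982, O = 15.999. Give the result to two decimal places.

-10.41 percentage points

First mineral: 26.982 g Al in 272.206 g formula = 9.91 wt% Al.
Second mineral: 80.946 g Al in 398.303 g formula = 20.32 wt% Al.
9.91% − 20.32% gives a difference of -10.41 percentage points.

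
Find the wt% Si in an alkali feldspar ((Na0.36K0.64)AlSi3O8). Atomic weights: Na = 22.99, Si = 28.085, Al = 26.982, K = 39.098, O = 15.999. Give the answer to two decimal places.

30.92 wt%

Formula mass = 0.36×22.99 + 0.64×39.098 + 1×26.982 + 3×28.085 + 8×15.999 = 272.528 g/mol, of which 84.255 g is Si.
So Si makes up 84.255/272.528 = 0.3092 of the mass, i.e. 30.92%.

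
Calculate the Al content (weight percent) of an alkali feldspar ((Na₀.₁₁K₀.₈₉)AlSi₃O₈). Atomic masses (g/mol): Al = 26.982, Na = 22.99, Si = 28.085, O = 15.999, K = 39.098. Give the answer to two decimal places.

M((Na₀.₁₁K₀.₈₉)AlSi₃O₈) = 276.555 g/mol.
Al contributes 1 × 26.982 = 26.982 g per mole.
26.982/276.555 = 0.0976 → 9.76%.

9.76 weight percent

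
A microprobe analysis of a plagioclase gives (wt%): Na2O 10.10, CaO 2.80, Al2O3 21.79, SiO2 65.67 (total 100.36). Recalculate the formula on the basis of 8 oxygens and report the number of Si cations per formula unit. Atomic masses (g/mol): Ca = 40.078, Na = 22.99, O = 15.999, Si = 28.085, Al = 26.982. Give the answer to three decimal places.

2.876 Si apfu

Na2O: 10.10/61.979 = 0.16296 mol → 0.32592 mol Na, 0.16296 mol O.
CaO: 2.80/56.077 = 0.04993 mol → 0.04993 mol Ca, 0.04993 mol O.
Al2O3: 21.79/101.961 = 0.21371 mol → 0.42742 mol Al, 0.64113 mol O.
SiO2: 65.67/60.083 = 1.09299 mol → 1.09299 mol Si, 2.18598 mol O.
Total oxygen = 3.04000 mol. Normalization factor = 8/3.04000 = 2.63158.
Si per 8 O = 1.09299 × 2.63158 = 2.876.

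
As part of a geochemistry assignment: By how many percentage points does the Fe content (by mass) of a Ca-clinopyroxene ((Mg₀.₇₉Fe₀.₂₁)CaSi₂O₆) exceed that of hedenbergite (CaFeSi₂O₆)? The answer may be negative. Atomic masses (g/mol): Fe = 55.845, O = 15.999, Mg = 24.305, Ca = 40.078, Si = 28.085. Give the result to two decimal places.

-17.26 percentage points

Fe in (Mg₀.₇₉Fe₀.₂₁)CaSi₂O₆: molar mass 223.170 g/mol; 0.21×55.845 = 11.727 g → 5.25 wt%.
Fe in CaFeSi₂O₆: molar mass 248.087 g/mol; 1×55.845 = 55.845 g → 22.51 wt%.
Difference = 5.25 − 22.51 = -17.26 percentage points.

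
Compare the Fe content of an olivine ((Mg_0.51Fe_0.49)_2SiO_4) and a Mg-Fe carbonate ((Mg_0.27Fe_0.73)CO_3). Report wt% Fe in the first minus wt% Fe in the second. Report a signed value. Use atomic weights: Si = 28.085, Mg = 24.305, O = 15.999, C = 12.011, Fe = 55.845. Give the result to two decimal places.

-6.09 percentage points

M((Mg_0.51Fe_0.49)_2SiO_4) = 171.600 g/mol, so wt% Fe = 54.728/171.600 × 100 = 31.89%.
M((Mg_0.27Fe_0.73)CO_3) = 107.337 g/mol, so wt% Fe = 40.767/107.337 × 100 = 37.98%.
31.89 − 37.98 = -6.09 pp.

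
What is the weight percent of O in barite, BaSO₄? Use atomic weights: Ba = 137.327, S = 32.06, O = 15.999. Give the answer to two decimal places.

27.42 wt%

M(BaSO₄) = 233.383 g/mol.
O contributes 4 × 15.999 = 63.996 g per mole.
63.996/233.383 = 0.2742 → 27.42%.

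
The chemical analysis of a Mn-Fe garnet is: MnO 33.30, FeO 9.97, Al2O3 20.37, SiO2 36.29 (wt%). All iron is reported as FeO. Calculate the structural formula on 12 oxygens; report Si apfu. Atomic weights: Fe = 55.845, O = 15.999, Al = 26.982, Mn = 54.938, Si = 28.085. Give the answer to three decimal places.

3.001 Si apfu

MnO (M=70.937): mol = 0.46943; Mn = 0.46943, O = 0.46943.
FeO (M=71.844): mol = 0.13877; Fe = 0.13877, O = 0.13877.
Al2O3 (M=101.961): mol = 0.19978; Al = 0.39956, O = 0.59934.
SiO2 (M=60.083): mol = 0.60400; Si = 0.60400, O = 1.20800.
ΣO = 2.41554; factor = 12/ΣO = 4.96783.
Si apfu = 0.60400 × 4.96783 = 3.001.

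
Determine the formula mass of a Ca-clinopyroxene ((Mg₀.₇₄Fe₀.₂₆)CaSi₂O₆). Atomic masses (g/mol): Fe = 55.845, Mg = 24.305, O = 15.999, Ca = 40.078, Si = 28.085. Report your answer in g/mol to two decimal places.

224.75 g/mol

Mg: 0.74 × 24.305 = 17.9857
Fe: 0.26 × 55.845 = 14.5197
Ca: 1 × 40.078 = 40.0780
Si: 2 × 28.085 = 56.1700
O: 6 × 15.999 = 95.9940
Summing the contributions gives the formula mass.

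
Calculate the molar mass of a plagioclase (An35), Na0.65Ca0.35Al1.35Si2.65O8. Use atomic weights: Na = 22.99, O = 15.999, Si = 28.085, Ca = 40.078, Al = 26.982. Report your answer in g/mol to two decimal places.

267.81 g/mol

The formula mass is the sum 0.65(22.99) + 0.35(40.078) + 1.35(26.982) + 2.65(28.085) + 8(15.999).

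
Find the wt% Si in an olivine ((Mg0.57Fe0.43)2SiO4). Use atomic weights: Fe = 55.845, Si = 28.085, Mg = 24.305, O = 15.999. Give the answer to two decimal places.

16.74 mass %

Formula mass = 1.14*24.305 + 0.86*55.845 + 1*28.085 + 4*15.999 = 167.815 g/mol, of which 28.085 g is Si.
So Si makes up 28.085/167.815 = 0.1674 of the mass, i.e. 16.74%.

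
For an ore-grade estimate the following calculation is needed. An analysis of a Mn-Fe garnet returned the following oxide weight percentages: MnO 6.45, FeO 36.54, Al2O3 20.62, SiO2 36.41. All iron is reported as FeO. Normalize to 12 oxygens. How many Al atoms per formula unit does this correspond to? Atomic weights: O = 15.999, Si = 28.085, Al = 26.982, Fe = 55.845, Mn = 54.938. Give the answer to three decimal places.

MnO (M=70.937): mol = 0.09093; Mn = 0.09093, O = 0.09093.
FeO (M=71.844): mol = 0.50860; Fe = 0.50860, O = 0.50860.
Al2O3 (M=101.961): mol = 0.20223; Al = 0.40446, O = 0.60669.
SiO2 (M=60.083): mol = 0.60600; Si = 0.60600, O = 1.21200.
ΣO = 2.41822; factor = 12/ΣO = 4.96233.
Al apfu = 0.40446 × 4.96233 = 2.007.

2.007 Al apfu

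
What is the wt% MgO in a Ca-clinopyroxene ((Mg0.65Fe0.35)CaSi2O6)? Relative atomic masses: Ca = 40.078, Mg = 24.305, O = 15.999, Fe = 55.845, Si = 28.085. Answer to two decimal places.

11.51 wt%

M((Mg0.65Fe0.35)CaSi2O6) = 227.586 g/mol; M(MgO) = 40.304 g/mol.
Moles MgO per formula unit = 0.65 Mg ÷ 1 = 0.6500.
MgO fraction = (0.6500 × 40.304) / 227.586 = 26.198/227.586 = 0.1151.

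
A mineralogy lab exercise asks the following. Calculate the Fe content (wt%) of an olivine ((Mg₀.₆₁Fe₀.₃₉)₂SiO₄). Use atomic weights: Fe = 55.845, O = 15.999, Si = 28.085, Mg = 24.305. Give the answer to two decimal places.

26.35 wt%

Molar mass of (Mg₀.₆₁Fe₀.₃₉)₂SiO₄: 1.22·24.305 + 0.78·55.845 + 1·28.085 + 4·15.999 = 165.292 g/mol.
Mass of Fe per formula unit: 0.78 × 55.845 = 43.559 g.
Weight fraction Fe = 43.559 / 165.292 = 0.2635.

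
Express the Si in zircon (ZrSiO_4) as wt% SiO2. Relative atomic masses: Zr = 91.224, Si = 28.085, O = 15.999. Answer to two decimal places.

Molar mass of ZrSiO_4 = 1·91.224 + 1·28.085 + 4·15.999 = 183.305 g/mol.
Each formula unit contains 1 Si, equivalent to 1/1 = 1.0000 mol SiO2.
M(SiO2) = 1×28.085 + 2×15.999 = 60.083 g/mol.
Mass of SiO2 per formula unit = 1.0000 × 60.083 = 60.083 g.
SiO2 wt% = 60.083 / 183.305 × 100 = 32.78%.

32.78 wt%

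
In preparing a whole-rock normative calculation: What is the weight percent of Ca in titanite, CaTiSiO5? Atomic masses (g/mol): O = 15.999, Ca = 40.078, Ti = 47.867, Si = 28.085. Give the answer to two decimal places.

Formula mass = 1×40.078 + 1×47.867 + 1×28.085 + 5×15.999 = 196.025 g/mol, of which 40.078 g is Ca.
So Ca makes up 40.078/196.025 = 0.2045 of the mass, i.e. 20.45%.

20.45 wt%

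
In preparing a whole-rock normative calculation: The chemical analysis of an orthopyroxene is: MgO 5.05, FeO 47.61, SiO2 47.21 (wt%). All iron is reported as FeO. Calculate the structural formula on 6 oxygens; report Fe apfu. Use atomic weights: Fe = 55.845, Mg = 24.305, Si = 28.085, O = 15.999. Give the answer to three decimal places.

MgO: 5.05/40.304 = 0.12530 mol → 0.12530 mol Mg, 0.12530 mol O.
FeO: 47.61/71.844 = 0.66269 mol → 0.66269 mol Fe, 0.66269 mol O.
SiO2: 47.21/60.083 = 0.78575 mol → 0.78575 mol Si, 1.57150 mol O.
Total oxygen = 2.35949 mol. Normalization factor = 6/2.35949 = 2.54292.
Fe per 6 O = 0.66269 × 2.54292 = 1.685.

1.685 Fe apfu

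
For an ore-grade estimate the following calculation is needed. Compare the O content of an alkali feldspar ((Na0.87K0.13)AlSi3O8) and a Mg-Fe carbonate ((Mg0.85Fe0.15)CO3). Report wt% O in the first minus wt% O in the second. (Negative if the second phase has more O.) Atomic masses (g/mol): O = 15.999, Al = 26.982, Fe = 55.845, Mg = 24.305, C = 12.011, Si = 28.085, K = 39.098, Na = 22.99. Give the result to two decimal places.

-5.48 percentage points

O in (Na0.87K0.13)AlSi3O8: molar mass 264.313 g/mol; 8×15.999 = 127.992 g → 48.42 wt%.
O in (Mg0.85Fe0.15)CO3: molar mass 89.044 g/mol; 3×15.999 = 47.997 g → 53.90 wt%.
Difference = 48.42 − 53.90 = -5.48 percentage points.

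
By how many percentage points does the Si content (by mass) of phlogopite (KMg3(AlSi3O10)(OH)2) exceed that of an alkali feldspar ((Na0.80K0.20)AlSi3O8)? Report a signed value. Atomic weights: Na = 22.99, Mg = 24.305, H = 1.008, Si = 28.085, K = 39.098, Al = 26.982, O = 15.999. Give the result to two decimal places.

Si in KMg3(AlSi3O10)(OH)2: molar mass 417.254 g/mol; 3×28.085 = 84.255 g → 20.19 wt%.
Si in (Na0.80K0.20)AlSi3O8: molar mass 265.441 g/mol; 3×28.085 = 84.255 g → 31.74 wt%.
Difference = 20.19 − 31.74 = -11.55 percentage points.

-11.55 percentage points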